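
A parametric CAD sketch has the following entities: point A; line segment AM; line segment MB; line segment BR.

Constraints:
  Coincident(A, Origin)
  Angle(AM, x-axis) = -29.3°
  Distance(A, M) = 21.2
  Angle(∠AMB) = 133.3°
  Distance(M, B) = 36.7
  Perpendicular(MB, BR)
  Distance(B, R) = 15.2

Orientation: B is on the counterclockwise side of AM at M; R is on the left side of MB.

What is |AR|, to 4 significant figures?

51.24

A is at the origin; AM runs at -29.3° with length 21.2, so M = 21.2·(cos -29.3°, sin -29.3°) = (18.49, -10.37). ∠AMB = 133.3°, so MB runs at -29.3° + (180° − 133.3°) = 17.40° from the x-axis; with |MB| = 36.7, B = M + 36.7·(cos 17.40°, sin 17.40°) = (53.51, 0.5999). MB ⟂ BR; with |BR| = 15.2 on the left of MB, R = B + 15.2·(-0.2990, 0.9542) = (48.96, 15.10). Then |AR| = |R − A| = 51.24.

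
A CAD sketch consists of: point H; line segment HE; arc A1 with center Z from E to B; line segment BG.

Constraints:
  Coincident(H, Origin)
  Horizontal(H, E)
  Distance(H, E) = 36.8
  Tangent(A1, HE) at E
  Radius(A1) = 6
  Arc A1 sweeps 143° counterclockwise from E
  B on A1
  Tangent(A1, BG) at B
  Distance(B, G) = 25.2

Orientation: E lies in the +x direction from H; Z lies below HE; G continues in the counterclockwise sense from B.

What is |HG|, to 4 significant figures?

59.30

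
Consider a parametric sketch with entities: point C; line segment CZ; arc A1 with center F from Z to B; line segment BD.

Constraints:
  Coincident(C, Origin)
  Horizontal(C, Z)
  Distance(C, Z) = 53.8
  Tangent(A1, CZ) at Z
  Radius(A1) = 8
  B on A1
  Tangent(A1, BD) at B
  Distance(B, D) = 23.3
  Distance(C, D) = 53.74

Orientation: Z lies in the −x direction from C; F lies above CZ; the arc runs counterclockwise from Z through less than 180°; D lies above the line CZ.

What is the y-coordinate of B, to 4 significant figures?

7.421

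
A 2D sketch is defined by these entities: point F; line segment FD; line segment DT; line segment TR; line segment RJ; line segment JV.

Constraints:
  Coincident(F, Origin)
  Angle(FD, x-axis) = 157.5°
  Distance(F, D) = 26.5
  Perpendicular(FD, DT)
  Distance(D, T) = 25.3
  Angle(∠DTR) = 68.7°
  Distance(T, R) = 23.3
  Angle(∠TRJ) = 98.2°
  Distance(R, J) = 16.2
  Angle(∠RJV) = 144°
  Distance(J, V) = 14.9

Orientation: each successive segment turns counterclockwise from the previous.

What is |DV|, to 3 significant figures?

11.0

∠TRJ = 98.2° gives RJ at 80.6° from the x-axis; with |RJ| = 16.2, J = (-8.22, 2.26). ∠RJV = 144.0° gives JV at 117° from the x-axis; with |JV| = 14.9, V = (-14.9, 15.6). Then |DV| = |V − D| = 11.0.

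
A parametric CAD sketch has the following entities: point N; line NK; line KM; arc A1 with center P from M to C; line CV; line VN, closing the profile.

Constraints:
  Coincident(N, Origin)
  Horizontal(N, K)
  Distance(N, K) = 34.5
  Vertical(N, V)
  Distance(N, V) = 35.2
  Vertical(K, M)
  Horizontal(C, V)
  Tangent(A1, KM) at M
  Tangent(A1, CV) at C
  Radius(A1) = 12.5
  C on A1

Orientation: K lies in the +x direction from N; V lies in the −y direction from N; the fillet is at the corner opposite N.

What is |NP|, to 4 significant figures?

31.61

N and V share the same x with |NV| = 35.2 and V on the −y side, so V = (0.000, -35.20). The virtual corner opposite N is at (34.50, -35.20). The tangent condition forces PM to be normal to KM and since A1 is tangent to CV there, PC ⟂ CV, with radius 12.5, so the center P sits 12.5 in from both sides at P = (22.00, -22.70). Then |NP| = |P − N| = 31.61.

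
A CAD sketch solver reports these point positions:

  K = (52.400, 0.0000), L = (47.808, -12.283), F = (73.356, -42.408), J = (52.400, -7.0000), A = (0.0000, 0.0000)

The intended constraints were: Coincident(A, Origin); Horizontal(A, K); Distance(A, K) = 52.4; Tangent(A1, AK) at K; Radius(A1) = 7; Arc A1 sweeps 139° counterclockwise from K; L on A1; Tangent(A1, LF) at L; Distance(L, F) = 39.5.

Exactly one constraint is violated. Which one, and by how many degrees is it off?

Tangent(A1, LF) at L — off by 8.70°.

A = (0.00, 0.00) ✓; A.y = 0.00, K.y = 0.00 ✓; |AK| = 52.40 ✓; ∠(JK, KA) = 90.00° ✓; |JK| = 7.000 ✓; bearing(J→L) − bearing(J→K) = 139.0° ✓; |JL| = 7.000 ✓; ∠(JL, LF) = 98.70° ✗; |LF| = 39.50 ✓.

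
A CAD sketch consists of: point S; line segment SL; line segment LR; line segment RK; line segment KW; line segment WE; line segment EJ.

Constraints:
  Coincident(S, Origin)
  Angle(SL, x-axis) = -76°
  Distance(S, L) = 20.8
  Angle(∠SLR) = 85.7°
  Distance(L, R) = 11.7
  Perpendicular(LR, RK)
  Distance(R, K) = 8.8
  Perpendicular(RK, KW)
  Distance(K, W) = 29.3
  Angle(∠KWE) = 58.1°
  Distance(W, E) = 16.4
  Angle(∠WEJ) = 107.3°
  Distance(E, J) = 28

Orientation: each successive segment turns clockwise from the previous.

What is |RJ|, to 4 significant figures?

6.746

S is at the origin; SL runs at -76.0° with length 20.8, so L = (5.032, -20.18). ∠SLR = 85.7° gives LR at -170.3° from the x-axis; with |LR| = 11.7, R = (-6.501, -22.15). LR ⟂ RK, so RK runs at 99.70°; with |RK| = 8.8, K = (-7.983, -13.48). The perpendicularity gives KW at right angles to RK, so KW runs at 9.700°; with |KW| = 29.3, W = (20.90, -8.543). ∠KWE = 58.1° gives WE at -112.2° from the x-axis; with |WE| = 16.4, E = (14.70, -23.73). ∠WEJ = 107.3° gives EJ at 175.1° from the x-axis; with |EJ| = 28.0, J = (-13.20, -21.34). Then |RJ| = |J − R| = 6.746.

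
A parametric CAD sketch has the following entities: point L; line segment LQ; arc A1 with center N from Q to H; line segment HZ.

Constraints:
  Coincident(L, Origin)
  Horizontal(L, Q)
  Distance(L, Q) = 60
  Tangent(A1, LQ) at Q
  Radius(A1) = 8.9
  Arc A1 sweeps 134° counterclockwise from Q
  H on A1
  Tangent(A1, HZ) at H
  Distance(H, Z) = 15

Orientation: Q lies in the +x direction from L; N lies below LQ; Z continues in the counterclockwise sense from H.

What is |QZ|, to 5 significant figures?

26.183

On A1, Q sits at bearing 90° from N; a 134° counterclockwise sweep puts H at bearing 224°, so H = N + 8.9·(cos 224°, sin 224°) = (53.598, -15.082). Since A1 is tangent to HZ there, NH ⟂ HZ, so HZ runs along (−sin 224°, cos 224°); with |HZ| = 15.0, Z = (64.018, -25.873). Then |QZ| = |Z − Q| = 26.183.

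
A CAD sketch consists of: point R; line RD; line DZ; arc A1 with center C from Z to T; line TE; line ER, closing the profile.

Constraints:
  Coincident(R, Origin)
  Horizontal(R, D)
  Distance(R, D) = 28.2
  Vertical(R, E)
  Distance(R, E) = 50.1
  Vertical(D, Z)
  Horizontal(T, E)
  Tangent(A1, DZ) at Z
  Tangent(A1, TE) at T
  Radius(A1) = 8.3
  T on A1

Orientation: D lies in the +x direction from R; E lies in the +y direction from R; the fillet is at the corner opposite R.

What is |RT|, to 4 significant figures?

53.91

The virtual corner opposite R is at (28.20, 50.10). A1 meets DZ tangentially, so CZ is at right angles to DZ and tangency of A1 to TE means the radius CT is perpendicular to TE, with radius 8.3, so the center C sits 8.3 in from both sides at C = (19.90, 41.80). That places the tangent points at Z = (28.20, 41.80) on DZ and T = (19.90, 50.10) on TE. Then |RT| = |T − R| = 53.91.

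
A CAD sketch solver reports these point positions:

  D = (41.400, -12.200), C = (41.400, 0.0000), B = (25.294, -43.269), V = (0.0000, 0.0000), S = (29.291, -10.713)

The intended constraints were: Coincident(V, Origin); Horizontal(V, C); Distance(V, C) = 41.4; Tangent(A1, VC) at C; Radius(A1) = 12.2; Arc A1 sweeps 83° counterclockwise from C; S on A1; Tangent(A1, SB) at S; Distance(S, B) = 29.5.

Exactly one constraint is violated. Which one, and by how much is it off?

Distance(S, B) = 29.5 — off by 3.30.

V = (0.00, 0.00) ✓; V.y = 0.00, C.y = 0.00 ✓; |VC| = 41.40 ✓; ∠(DC, CV) = 90.00° ✓; |DC| = 12.20 ✓; bearing(D→S) − bearing(D→C) = 83.00° ✓; |DS| = 12.20 ✓; ∠(DS, SB) = 90.00° ✓; |SB| = 32.80 ✗.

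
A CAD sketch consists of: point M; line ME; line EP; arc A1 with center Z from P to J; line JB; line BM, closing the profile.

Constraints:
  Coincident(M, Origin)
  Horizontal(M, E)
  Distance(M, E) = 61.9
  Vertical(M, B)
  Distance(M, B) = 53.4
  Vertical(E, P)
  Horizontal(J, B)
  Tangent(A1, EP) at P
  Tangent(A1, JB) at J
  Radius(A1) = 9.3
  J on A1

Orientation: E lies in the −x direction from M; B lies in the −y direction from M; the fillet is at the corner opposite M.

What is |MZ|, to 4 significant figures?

68.64

M is at the origin; M and E share the same y with |ME| = 61.9 and E on the −x side, so E = (-61.90, 0.000). M and B share the same x with |MB| = 53.4 and B on the −y side, so B = (0.000, -53.40). The virtual corner opposite M is at (-61.90, -53.40). The tangent condition forces ZP to be normal to EP and A1 meets JB tangentially, so ZJ is at right angles to JB, with radius 9.3, so the center Z sits 9.3 in from both sides at Z = (-52.60, -44.10). Then |MZ| = |Z − M| = 68.64.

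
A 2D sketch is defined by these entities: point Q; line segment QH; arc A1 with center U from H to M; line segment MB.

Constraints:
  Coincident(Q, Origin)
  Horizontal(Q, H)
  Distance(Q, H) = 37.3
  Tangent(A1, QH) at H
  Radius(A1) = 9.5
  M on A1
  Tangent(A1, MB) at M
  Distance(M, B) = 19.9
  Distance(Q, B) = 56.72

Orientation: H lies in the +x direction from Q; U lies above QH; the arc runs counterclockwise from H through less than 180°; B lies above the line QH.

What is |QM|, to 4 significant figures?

47.44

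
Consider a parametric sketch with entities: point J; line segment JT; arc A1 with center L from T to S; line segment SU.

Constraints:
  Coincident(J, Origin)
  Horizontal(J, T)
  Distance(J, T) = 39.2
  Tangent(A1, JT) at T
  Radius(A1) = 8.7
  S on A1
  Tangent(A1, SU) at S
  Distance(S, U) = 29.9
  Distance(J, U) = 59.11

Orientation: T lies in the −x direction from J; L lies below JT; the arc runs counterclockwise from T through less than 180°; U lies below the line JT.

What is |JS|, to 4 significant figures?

48.82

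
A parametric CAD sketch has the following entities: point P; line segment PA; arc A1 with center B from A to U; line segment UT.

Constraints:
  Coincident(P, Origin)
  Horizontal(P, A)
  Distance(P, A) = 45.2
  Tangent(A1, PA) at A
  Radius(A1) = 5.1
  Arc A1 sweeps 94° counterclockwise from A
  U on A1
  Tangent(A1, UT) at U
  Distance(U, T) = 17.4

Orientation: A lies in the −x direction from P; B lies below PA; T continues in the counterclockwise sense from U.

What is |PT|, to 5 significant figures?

54.117

P is at the origin; PA is horizontal with |PA| = 45.2 and A on the −x side, so A = (-45.200, 0.0000). Tangency of A1 to PA means the radius BA is perpendicular to PA, so B = A + (0, -5.1) = (-45.200, -5.1000). On A1, A sits at bearing 90° from B; a 94° counterclockwise sweep puts U at bearing 184°, so U = B + 5.1·(cos 184°, sin 184°) = (-50.288, -5.4558). A1 meets UT tangentially, so BU is at right angles to UT, so UT runs along (−sin 184°, cos 184°); with |UT| = 17.4, T = (-49.074, -22.813). Then |PT| = |T − P| = 54.117.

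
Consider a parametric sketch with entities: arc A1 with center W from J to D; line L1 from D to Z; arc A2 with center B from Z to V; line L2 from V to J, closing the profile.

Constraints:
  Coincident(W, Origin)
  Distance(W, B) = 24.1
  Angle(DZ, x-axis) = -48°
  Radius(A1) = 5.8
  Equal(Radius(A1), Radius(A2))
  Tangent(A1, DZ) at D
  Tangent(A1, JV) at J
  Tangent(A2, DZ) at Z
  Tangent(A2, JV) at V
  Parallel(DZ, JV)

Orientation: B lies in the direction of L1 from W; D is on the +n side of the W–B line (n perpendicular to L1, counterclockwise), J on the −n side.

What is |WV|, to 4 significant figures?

24.79

Tangency of A1 to both parallel lines with radius 5.8 puts D and J at W ± 5.8·n: D = (4.310, 3.881), J = (-4.310, -3.881). Equal radii place Z and V the same way about B: Z = B + 5.8·n = (20.44, -14.03), V = B − 5.8·n = (11.82, -21.79). Then |WV| = |V − W| = 24.79.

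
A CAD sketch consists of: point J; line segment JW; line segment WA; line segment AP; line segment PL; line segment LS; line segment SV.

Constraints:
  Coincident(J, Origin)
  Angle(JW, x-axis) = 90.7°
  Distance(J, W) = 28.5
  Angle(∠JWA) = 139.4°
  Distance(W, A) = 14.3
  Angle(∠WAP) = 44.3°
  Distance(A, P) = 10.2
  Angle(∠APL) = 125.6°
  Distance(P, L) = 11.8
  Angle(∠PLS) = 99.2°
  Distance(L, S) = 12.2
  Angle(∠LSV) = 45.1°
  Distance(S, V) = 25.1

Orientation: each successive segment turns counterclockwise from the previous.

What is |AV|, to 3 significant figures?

10.9

∠PLS = 99.2° gives LS at 42.2° from the x-axis; with |LS| = 12.2, S = (7.94, 29.9). ∠LSV = 45.1° gives SV at 177° from the x-axis; with |SV| = 25.1, V = (-17.1, 31.2). Then |AV| = |V − A| = 10.9.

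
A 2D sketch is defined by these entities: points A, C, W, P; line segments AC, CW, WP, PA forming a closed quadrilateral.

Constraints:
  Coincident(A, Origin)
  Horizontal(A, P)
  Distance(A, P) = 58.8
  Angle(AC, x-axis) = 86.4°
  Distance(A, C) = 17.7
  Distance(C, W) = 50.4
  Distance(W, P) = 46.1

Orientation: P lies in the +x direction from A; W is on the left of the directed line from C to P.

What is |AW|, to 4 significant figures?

62.21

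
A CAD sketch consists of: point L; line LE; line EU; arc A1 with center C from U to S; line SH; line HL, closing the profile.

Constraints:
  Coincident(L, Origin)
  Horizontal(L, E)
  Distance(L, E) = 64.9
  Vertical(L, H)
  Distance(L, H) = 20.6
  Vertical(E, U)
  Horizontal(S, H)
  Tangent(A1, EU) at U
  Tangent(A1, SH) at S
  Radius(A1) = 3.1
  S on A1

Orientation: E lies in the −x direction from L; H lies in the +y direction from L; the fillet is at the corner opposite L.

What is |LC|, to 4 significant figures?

64.23

L is at the origin; LE is horizontal with |LE| = 64.9 and E on the −x side, so E = (-64.90, 0.000). L and H share the same x with |LH| = 20.6 and H on the +y side, so H = (0.000, 20.60). The virtual corner opposite L is at (-64.90, 20.60). Since A1 is tangent to EU there, CU ⟂ EU and tangency of A1 to SH means the radius CS is perpendicular to SH, with radius 3.1, so the center C sits 3.1 in from both sides at C = (-61.80, 17.50). Then |LC| = |C − L| = 64.23.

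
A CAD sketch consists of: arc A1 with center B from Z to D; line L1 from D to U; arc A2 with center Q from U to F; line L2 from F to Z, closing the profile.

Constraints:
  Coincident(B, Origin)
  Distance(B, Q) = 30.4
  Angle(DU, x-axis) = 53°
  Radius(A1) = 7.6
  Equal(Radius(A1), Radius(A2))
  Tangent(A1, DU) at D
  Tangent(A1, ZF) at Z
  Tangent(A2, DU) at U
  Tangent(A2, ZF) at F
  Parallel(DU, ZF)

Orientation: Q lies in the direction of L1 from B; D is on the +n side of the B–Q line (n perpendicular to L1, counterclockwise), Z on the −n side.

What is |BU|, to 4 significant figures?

31.34

Tangency of A1 to both parallel lines with radius 7.6 puts D and Z at B ± 7.6·n: D = (-6.070, 4.574), Z = (6.070, -4.574). Equal radii place U and F the same way about Q: U = Q + 7.6·n = (12.23, 28.85), F = Q − 7.6·n = (24.36, 19.70). Then |BU| = |U − B| = 31.34.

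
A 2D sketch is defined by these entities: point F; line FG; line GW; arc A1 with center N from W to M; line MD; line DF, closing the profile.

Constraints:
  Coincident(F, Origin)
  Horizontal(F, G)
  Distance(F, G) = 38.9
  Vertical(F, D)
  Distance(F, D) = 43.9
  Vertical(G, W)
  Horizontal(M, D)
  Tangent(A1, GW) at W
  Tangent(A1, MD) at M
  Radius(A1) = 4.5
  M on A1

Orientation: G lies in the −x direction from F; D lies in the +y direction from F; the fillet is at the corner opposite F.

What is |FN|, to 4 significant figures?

52.30

F is at the origin; FG is horizontal with |FG| = 38.9 and G on the −x side, so G = (-38.90, 0.000). FD is vertical with |FD| = 43.9 and D on the +y side, so D = (0.000, 43.90). The virtual corner opposite F is at (-38.90, 43.90). Tangency of A1 to GW means the radius NW is perpendicular to GW and tangency of A1 to MD means the radius NM is perpendicular to MD, with radius 4.5, so the center N sits 4.5 in from both sides at N = (-34.40, 39.40). Then |FN| = |N − F| = 52.30.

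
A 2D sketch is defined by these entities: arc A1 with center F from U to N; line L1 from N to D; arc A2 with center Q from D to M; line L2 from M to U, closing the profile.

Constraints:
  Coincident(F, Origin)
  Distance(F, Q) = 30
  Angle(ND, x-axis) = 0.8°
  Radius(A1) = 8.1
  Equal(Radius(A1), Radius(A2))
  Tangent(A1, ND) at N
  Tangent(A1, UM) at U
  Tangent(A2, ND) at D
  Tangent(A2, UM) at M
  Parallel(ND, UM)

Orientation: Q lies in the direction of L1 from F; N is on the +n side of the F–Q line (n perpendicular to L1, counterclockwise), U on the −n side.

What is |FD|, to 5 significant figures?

31.074

Tangency of A1 to both parallel lines with radius 8.1 puts N and U at F ± 8.1·n: N = (-0.11309, 8.0992), U = (0.11309, -8.0992). Equal radii place D and M the same way about Q: D = Q + 8.1·n = (29.884, 8.5181), M = Q − 8.1·n = (30.110, -7.6803). Then |FD| = |D − F| = 31.074.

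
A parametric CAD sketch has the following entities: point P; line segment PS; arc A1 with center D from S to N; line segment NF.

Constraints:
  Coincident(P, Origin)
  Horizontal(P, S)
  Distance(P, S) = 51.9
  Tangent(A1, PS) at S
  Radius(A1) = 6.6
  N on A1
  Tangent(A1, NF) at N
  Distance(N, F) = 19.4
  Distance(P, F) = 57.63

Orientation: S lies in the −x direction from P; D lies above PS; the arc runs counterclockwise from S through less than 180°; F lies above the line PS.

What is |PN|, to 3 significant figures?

46.3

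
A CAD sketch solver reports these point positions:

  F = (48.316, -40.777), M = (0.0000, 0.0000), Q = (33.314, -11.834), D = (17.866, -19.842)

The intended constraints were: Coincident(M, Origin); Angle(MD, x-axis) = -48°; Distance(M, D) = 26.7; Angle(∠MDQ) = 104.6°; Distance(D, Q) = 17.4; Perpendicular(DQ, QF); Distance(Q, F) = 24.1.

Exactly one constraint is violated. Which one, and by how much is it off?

Distance(Q, F) = 24.1 — off by 8.50.

M = (0.00, 0.00) ✓; MD at -48.00° ✓; |MD| = 26.70 ✓; ∠MDQ = 104.6° ✓; |DQ| = 17.40 ✓; ∠(DQ, QF) = 90.00° ✓; |QF| = 32.60 ✗.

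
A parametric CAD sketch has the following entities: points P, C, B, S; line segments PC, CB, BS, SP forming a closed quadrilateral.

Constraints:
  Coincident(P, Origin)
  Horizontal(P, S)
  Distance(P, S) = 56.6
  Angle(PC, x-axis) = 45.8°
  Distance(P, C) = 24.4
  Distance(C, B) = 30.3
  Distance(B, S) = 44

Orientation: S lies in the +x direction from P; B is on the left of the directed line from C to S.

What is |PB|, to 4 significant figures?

54.70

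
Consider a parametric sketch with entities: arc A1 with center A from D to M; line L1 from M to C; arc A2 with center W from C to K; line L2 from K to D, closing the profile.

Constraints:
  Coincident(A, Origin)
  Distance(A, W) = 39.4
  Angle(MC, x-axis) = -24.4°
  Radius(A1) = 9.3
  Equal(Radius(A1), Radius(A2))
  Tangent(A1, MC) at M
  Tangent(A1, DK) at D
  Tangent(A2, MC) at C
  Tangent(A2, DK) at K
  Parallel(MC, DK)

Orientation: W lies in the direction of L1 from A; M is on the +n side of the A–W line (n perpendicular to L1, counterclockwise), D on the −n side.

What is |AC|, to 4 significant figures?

40.48

The slot axis is L1's direction at -24.4°, so u = (cos -24.4°, sin -24.4°) = (0.9107, -0.4131) and n = (−sin -24.4°, cos -24.4°) = (0.4131, 0.9107). A is at the origin and W lies 39.4 along u from A, so W = 39.4·u = (35.88, -16.28). Tangency of A1 to both parallel lines with radius 9.3 puts M and D at A ± 9.3·n: M = (3.842, 8.469), D = (-3.842, -8.469). Equal radii place C and K the same way about W: C = W + 9.3·n = (39.72, -7.807), K = W − 9.3·n = (32.04, -24.75). Then |AC| = |C − A| = 40.48.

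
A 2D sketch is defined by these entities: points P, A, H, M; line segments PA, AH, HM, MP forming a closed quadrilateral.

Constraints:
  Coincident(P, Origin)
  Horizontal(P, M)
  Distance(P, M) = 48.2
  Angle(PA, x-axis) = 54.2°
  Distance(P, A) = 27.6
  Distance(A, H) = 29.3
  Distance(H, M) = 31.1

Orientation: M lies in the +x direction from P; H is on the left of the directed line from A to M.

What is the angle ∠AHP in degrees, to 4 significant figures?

18.13°

Checks: P.y = 0.00, M.y = 0.00 ✓; |AH| = 29.30 ✓; |HM| = 31.10 ✓.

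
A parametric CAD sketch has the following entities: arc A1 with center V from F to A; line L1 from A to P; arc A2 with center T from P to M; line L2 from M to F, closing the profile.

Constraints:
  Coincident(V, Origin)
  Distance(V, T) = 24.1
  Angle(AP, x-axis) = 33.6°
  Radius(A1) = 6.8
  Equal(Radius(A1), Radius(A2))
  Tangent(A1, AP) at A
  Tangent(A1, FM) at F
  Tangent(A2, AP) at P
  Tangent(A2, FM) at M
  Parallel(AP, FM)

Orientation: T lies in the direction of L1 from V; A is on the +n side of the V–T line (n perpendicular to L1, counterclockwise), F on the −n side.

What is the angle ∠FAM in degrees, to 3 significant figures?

60.6°

Tangency of A1 to both parallel lines with radius 6.8 puts A and F at V ± 6.8·n: A = (-3.76, 5.66), F = (3.76, -5.66). Equal radii place P and M the same way about T: P = T + 6.8·n = (16.3, 19.0), M = T − 6.8·n = (23.8, 7.67). Then cos ∠FAM = AF·AM / (|AF||AM|), giving 60.6°.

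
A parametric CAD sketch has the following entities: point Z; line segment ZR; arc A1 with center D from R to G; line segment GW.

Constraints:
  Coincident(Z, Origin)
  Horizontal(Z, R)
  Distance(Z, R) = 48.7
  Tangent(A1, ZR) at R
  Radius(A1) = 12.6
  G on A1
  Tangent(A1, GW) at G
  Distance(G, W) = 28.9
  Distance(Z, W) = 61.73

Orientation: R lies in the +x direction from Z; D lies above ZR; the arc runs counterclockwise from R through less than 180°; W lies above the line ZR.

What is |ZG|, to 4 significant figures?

62.39

Z is at the origin; ZR is horizontal with |ZR| = 48.7 and R on the +x side, so R = (48.70, 0.000). Since A1 is tangent to ZR there, DR ⟂ ZR, so D = R + (0, 12.6) = (48.70, 12.60). Since DG ⟂ GW (tangency), |DW| = √(12.6² + 28.9²) = 31.53 regardless of where G sits on A1. So W lies on both circle(Z, 61.73) and circle(D, 31.53); the above-ZR intersection is W = (43.59, 43.71). G is the foot of the tangent from W: G = (59.28, 19.44).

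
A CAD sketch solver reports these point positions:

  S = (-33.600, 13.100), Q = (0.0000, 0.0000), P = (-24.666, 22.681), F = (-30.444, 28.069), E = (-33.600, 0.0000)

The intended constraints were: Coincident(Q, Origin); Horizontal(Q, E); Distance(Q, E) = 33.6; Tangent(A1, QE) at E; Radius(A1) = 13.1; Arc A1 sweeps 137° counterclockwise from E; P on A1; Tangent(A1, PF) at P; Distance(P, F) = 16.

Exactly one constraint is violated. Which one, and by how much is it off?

Distance(P, F) = 16 — off by 8.10.

Q = (0.00, 0.00) ✓; Q.y = 0.00, E.y = 0.00 ✓; |QE| = 33.60 ✓; ∠(SE, EQ) = 90.00° ✓; |SE| = 13.10 ✓; bearing(S→P) − bearing(S→E) = 137.0° ✓; |SP| = 13.10 ✓; ∠(SP, PF) = 90.00° ✓; |PF| = 7.900 ✗.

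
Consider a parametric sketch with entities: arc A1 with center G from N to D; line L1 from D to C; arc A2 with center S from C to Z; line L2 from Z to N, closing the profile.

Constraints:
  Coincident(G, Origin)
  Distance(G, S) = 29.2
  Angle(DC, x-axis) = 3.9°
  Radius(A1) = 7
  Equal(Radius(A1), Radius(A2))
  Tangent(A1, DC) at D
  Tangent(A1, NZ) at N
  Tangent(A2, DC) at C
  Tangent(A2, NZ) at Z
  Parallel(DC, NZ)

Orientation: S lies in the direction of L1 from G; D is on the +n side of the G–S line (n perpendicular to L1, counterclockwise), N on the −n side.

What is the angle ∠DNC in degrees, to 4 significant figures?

64.38°

The slot axis is L1's direction at 3.9°, so u = (cos 3.9°, sin 3.9°) = (0.9977, 0.06802) and n = (−sin 3.9°, cos 3.9°) = (-0.06802, 0.9977). G is at the origin and S lies 29.2 along u from G, so S = 29.2·u = (29.13, 1.986). Tangency of A1 to both parallel lines with radius 7.0 puts D and N at G ± 7.0·n: D = (-0.4761, 6.984), N = (0.4761, -6.984). Equal radii place C and Z the same way about S: C = S + 7.0·n = (28.66, 8.970), Z = S − 7.0·n = (29.61, -4.998). Then cos ∠DNC = ND·NC / (|ND||NC|), giving 64.38°.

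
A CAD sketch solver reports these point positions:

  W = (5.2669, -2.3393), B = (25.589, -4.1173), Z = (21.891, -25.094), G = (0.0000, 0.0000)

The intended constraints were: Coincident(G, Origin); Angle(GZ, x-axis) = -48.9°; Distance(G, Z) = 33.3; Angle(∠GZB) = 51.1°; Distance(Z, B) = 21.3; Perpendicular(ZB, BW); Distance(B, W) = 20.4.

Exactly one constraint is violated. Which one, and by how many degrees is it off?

Perpendicular(ZB, BW) — off by 5.00°.

G = (0.00, 0.00) ✓; GZ at -48.90° ✓; |GZ| = 33.30 ✓; ∠GZB = 51.10° ✓; |ZB| = 21.30 ✓; ∠(ZB, BW) = 95.00° ✗; |BW| = 20.40 ✓.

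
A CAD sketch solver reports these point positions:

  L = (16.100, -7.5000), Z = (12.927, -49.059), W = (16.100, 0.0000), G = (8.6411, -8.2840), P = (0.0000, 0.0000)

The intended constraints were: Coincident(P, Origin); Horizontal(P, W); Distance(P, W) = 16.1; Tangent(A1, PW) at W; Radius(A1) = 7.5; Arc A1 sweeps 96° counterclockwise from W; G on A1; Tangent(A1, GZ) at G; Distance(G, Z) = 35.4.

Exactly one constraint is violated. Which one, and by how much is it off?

Distance(G, Z) = 35.4 — off by 5.60.

P = (0.00, 0.00) ✓; P.y = 0.00, W.y = 0.00 ✓; |PW| = 16.10 ✓; ∠(LW, WP) = 90.00° ✓; |LW| = 7.500 ✓; bearing(L→G) − bearing(L→W) = 96.00° ✓; |LG| = 7.500 ✓; ∠(LG, GZ) = 90.00° ✓; |GZ| = 41.00 ✗.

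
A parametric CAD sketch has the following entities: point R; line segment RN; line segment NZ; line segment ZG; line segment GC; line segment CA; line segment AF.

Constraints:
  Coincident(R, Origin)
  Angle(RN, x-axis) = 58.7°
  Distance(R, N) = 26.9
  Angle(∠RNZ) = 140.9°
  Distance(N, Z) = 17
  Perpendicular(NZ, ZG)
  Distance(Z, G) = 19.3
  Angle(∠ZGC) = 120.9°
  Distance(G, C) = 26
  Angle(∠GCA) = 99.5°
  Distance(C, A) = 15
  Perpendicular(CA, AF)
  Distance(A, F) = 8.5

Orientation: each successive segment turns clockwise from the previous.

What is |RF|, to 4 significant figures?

12.38

R is at the origin; RN runs at 58.7° with length 26.9, so N = (13.98, 22.98). ∠RNZ = 140.9° gives NZ at 19.60° from the x-axis; with |NZ| = 17.0, Z = (29.99, 28.69). NZ ⟂ ZG, so ZG runs at -70.40°; with |ZG| = 19.3, G = (36.46, 10.51). ∠ZGC = 120.9° gives GC at -129.5° from the x-axis; with |GC| = 26.0, C = (19.93, -9.556). ∠GCA = 99.5° gives CA at 150.0° from the x-axis; with |CA| = 15.0, A = (6.936, -2.056). CA ⟂ AF, so AF runs at 60.00°; with |AF| = 8.5, F = (11.19, 5.305). Then |RF| = |F − R| = 12.38.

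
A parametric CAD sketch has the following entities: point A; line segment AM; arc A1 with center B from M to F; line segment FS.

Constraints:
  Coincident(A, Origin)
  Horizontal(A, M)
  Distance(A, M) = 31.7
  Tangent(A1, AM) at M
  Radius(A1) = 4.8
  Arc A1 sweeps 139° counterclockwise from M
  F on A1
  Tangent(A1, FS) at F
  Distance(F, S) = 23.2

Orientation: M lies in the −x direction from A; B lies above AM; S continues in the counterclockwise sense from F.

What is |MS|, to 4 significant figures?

27.66

A is at the origin; AM is horizontal with |AM| = 31.7 and M on the −x side, so M = (-31.70, 0.000). The tangent condition forces BM to be normal to AM, so B = M + (0, 4.8) = (-31.70, 4.800). On A1, M sits at bearing -90° from B; a 139° counterclockwise sweep puts F at bearing 49°, so F = B + 4.8·(cos 49°, sin 49°) = (-28.55, 8.423). Since A1 is tangent to FS there, BF ⟂ FS, so FS runs along (−sin 49°, cos 49°); with |FS| = 23.2, S = (-46.06, 23.64). Then |MS| = |S − M| = 27.66.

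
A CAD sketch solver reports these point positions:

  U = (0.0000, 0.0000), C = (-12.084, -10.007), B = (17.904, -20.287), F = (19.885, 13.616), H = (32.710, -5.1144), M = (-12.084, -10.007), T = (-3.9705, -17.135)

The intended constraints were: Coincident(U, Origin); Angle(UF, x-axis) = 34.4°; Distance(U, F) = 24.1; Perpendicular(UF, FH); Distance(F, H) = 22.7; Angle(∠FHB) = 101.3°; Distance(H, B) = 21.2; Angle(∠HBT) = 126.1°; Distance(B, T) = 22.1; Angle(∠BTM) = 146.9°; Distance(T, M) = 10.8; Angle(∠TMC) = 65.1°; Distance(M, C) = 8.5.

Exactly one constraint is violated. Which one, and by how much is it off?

Distance(M, C) = 8.5 — off by 8.50.

U = (0.00, 0.00) ✓; UF at 34.40° ✓; |UF| = 24.10 ✓; ∠(UF, FH) = 90.00° ✓; |FH| = 22.70 ✓; ∠FHB = 101.3° ✓; |HB| = 21.20 ✓; ∠HBT = 126.1° ✓; |BT| = 22.10 ✓; ∠BTM = 146.9° ✓; |TM| = 10.80 ✓; ∠TMC = 65.10° ✓; |MC| = 0.000 ✗.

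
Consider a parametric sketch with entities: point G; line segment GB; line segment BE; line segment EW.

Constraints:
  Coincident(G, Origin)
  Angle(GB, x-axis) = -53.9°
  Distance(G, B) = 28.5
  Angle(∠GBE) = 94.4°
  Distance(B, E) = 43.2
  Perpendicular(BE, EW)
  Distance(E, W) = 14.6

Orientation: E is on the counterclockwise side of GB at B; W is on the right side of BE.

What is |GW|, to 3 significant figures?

62.5

G is at the origin; GB runs at -53.9° with length 28.5, so B = 28.5·(cos -53.9°, sin -53.9°) = (16.8, -23.0). ∠GBE = 94.4°, so BE runs at -53.9° + (180° − 94.4°) = 31.7° from the x-axis; with |BE| = 43.2, E = B + 43.2·(cos 31.7°, sin 31.7°) = (53.5, -0.327). BE ⟂ EW; with |EW| = 14.6 on the right of BE, W = E + 14.6·(0.525, -0.851) = (61.2, -12.7). Then |GW| = |W − G| = 62.5.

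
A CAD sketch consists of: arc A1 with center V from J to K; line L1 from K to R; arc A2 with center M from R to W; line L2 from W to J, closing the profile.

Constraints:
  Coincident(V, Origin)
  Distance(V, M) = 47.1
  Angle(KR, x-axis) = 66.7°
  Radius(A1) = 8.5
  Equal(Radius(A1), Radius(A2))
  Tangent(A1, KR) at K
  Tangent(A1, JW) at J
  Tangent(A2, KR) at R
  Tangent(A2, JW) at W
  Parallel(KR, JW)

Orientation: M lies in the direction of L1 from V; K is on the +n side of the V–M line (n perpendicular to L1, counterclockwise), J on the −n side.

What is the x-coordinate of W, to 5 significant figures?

26.437

Tangency of A1 to both parallel lines with radius 8.5 puts K and J at V ± 8.5·n: K = (-7.8068, 3.3621), J = (7.8068, -3.3621). Equal radii place R and W the same way about M: R = M + 8.5·n = (10.823, 46.621), W = M − 8.5·n = (26.437, 39.897). So W.x = 26.437.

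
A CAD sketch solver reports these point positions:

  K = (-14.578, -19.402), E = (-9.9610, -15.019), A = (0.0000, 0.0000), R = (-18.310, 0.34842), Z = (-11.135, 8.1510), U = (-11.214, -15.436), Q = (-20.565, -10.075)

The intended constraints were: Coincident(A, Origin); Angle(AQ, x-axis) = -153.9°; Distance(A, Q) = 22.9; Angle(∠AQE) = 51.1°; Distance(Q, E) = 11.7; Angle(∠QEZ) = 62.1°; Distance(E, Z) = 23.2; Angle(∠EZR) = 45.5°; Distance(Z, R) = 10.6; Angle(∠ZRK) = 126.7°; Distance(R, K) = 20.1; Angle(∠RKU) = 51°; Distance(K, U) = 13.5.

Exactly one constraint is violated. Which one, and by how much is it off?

Distance(K, U) = 13.5 — off by 8.30.

A = (0.00, 0.00) ✓; AQ at -153.9° ✓; |AQ| = 22.90 ✓; ∠AQE = 51.10° ✓; |QE| = 11.70 ✓; ∠QEZ = 62.10° ✓; |EZ| = 23.20 ✓; ∠EZR = 45.50° ✓; |ZR| = 10.60 ✓; ∠ZRK = 126.7° ✓; |RK| = 20.10 ✓; ∠RKU = 51.01° ✓; |KU| = 5.201 ✗.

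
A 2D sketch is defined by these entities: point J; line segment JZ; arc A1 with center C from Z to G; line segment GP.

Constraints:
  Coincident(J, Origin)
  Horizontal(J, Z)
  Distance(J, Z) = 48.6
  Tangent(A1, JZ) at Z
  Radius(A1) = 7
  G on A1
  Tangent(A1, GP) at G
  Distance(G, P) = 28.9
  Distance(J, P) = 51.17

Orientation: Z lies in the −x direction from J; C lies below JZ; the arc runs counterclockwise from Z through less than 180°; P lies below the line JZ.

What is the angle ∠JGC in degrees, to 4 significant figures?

23.73°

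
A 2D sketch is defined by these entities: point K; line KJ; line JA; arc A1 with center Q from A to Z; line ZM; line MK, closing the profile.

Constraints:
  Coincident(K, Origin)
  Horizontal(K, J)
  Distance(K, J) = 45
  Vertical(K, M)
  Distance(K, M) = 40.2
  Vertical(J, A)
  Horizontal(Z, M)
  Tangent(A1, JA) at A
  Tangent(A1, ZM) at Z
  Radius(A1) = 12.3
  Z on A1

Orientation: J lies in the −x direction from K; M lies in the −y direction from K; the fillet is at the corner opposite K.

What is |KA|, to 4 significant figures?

52.95

The virtual corner opposite K is at (-45.00, -40.20). A1 meets JA tangentially, so QA is at right angles to JA and tangency of A1 to ZM means the radius QZ is perpendicular to ZM, with radius 12.3, so the center Q sits 12.3 in from both sides at Q = (-32.70, -27.90). That places the tangent points at A = (-45.00, -27.90) on JA and Z = (-32.70, -40.20) on ZM. Then |KA| = |A − K| = 52.95.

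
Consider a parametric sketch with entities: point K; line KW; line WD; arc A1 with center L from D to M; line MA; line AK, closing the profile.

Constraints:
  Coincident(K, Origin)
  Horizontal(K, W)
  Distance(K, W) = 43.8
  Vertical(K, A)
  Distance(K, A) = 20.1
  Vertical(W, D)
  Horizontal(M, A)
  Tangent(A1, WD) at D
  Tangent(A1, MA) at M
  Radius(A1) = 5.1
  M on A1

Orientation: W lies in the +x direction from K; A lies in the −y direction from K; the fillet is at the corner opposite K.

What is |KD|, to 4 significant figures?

46.30

K is at the origin; K and W share the same y with |KW| = 43.8 and W on the +x side, so W = (43.80, 0.000). K and A share the same x with |KA| = 20.1 and A on the −y side, so A = (0.000, -20.10). The virtual corner opposite K is at (43.80, -20.10). Tangency of A1 to WD means the radius LD is perpendicular to WD and since A1 is tangent to MA there, LM ⟂ MA, with radius 5.1, so the center L sits 5.1 in from both sides at L = (38.70, -15.00). That places the tangent points at D = (43.80, -15.00) on WD and M = (38.70, -20.10) on MA. Then |KD| = |D − K| = 46.30.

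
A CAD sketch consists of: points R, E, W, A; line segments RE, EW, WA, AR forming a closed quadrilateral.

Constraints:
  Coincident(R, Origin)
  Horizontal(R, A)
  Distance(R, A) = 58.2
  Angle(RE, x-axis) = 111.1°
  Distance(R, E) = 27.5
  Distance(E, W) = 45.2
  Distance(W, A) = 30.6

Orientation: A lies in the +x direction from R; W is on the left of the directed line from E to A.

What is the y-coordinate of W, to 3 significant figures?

19.9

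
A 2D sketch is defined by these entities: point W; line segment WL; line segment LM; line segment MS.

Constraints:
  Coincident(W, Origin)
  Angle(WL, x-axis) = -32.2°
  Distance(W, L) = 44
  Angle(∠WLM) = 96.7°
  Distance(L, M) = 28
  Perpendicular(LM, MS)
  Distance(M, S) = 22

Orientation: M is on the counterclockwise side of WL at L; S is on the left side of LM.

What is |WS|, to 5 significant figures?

39.607

∠WLM = 96.7°, so LM runs at -32.2° + (180° − 96.7°) = 51.100° from the x-axis; with |LM| = 28.0, M = L + 28.0·(cos 51.100°, sin 51.100°) = (54.815, -1.6557). LM is perpendicular to MS; with |MS| = 22.0 on the left of LM, S = M + 22.0·(-0.77824, 0.62796) = (37.694, 12.159). Then |WS| = |S − W| = 39.607.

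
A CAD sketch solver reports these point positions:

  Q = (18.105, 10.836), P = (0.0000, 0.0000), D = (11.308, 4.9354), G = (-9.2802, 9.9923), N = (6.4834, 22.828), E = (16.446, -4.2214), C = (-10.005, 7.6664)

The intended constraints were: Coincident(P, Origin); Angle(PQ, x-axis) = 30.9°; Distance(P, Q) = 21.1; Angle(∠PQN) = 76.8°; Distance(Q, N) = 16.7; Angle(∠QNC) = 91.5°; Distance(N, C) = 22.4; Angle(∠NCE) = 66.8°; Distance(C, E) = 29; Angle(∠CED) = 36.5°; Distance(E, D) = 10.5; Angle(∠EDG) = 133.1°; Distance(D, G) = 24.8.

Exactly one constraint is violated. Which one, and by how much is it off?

Distance(D, G) = 24.8 — off by 3.60.

P = (0.00, 0.00) ✓; PQ at 30.90° ✓; |PQ| = 21.10 ✓; ∠PQN = 76.80° ✓; |QN| = 16.70 ✓; ∠QNC = 91.50° ✓; |NC| = 22.40 ✓; ∠NCE = 66.80° ✓; |CE| = 29.00 ✓; ∠CED = 36.50° ✓; |ED| = 10.50 ✓; ∠EDG = 133.1° ✓; |DG| = 21.20 ✗.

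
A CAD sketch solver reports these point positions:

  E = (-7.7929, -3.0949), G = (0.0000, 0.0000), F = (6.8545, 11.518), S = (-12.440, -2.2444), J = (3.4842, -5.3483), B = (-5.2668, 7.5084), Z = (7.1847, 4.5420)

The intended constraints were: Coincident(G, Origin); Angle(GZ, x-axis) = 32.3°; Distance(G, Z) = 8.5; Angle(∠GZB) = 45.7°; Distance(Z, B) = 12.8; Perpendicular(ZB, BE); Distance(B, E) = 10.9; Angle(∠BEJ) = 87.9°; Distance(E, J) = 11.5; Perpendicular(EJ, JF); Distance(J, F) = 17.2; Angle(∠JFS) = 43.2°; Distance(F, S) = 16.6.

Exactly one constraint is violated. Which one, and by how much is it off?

Distance(F, S) = 16.6 — off by 7.10.

G = (0.00, 0.00) ✓; GZ at 32.30° ✓; |GZ| = 8.500 ✓; ∠GZB = 45.70° ✓; |ZB| = 12.80 ✓; ∠(ZB, BE) = 90.00° ✓; |BE| = 10.90 ✓; ∠BEJ = 87.90° ✓; |EJ| = 11.50 ✓; ∠(EJ, JF) = 90.00° ✓; |JF| = 17.20 ✓; ∠JFS = 43.20° ✓; |FS| = 23.70 ✗.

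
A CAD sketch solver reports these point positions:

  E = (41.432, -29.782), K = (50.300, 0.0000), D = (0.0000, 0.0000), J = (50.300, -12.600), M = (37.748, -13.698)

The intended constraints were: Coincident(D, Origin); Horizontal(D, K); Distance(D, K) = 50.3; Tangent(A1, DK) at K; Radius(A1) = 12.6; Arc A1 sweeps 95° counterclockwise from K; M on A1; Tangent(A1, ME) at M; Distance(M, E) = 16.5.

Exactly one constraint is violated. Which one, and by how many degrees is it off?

Tangent(A1, ME) at M — off by 7.90°.

D = (0.00, 0.00) ✓; D.y = 0.00, K.y = 0.00 ✓; |DK| = 50.30 ✓; ∠(JK, KD) = 90.00° ✓; |JK| = 12.60 ✓; bearing(J→M) − bearing(J→K) = 95.00° ✓; |JM| = 12.60 ✓; ∠(JM, ME) = 82.10° ✗; |ME| = 16.50 ✓.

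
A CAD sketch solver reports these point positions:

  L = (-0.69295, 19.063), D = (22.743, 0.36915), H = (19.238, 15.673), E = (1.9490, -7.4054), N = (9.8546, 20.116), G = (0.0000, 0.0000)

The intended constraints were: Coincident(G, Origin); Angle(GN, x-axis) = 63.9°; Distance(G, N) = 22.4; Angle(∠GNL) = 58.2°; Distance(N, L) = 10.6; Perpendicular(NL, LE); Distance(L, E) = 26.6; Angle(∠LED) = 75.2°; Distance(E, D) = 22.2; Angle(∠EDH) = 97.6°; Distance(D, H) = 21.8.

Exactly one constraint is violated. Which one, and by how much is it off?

Distance(D, H) = 21.8 — off by 6.10.

G = (0.00, 0.00) ✓; GN at 63.90° ✓; |GN| = 22.40 ✓; ∠GNL = 58.20° ✓; |NL| = 10.60 ✓; ∠(NL, LE) = 90.00° ✓; |LE| = 26.60 ✓; ∠LED = 75.20° ✓; |ED| = 22.20 ✓; ∠EDH = 97.60° ✓; |DH| = 15.70 ✗.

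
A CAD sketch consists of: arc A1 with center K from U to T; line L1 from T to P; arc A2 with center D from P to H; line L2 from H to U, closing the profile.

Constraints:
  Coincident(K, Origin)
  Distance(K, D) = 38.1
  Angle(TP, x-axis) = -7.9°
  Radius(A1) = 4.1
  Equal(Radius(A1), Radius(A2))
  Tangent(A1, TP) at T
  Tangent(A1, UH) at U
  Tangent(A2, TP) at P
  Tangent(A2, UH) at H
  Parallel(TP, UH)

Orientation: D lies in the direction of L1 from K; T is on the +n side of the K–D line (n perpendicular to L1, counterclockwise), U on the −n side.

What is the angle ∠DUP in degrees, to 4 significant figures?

6.004°

The slot axis is L1's direction at -7.9°, so u = (cos -7.9°, sin -7.9°) = (0.9905, -0.1374) and n = (−sin -7.9°, cos -7.9°) = (0.1374, 0.9905). K is at the origin and D lies 38.1 along u from K, so D = 38.1·u = (37.74, -5.237). Tangency of A1 to both parallel lines with radius 4.1 puts T and U at K ± 4.1·n: T = (0.5635, 4.061), U = (-0.5635, -4.061). Equal radii place P and H the same way about D: P = D + 4.1·n = (38.30, -1.176), H = D − 4.1·n = (37.17, -9.298). Then cos ∠DUP = UD·UP / (|UD||UP|), giving 6.004°.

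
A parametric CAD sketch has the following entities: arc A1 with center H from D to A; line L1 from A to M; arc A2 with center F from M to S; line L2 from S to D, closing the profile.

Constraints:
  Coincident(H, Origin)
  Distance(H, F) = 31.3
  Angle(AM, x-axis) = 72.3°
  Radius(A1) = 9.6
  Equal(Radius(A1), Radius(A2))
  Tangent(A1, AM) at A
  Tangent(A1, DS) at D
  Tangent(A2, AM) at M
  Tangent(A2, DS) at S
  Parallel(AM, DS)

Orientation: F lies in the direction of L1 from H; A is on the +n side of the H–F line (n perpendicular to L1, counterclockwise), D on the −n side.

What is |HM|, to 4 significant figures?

32.74

Tangency of A1 to both parallel lines with radius 9.6 puts A and D at H ± 9.6·n: A = (-9.146, 2.919), D = (9.146, -2.919). Equal radii place M and S the same way about F: M = F + 9.6·n = (0.3707, 32.74), S = F − 9.6·n = (18.66, 26.90). Then |HM| = |M − H| = 32.74.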